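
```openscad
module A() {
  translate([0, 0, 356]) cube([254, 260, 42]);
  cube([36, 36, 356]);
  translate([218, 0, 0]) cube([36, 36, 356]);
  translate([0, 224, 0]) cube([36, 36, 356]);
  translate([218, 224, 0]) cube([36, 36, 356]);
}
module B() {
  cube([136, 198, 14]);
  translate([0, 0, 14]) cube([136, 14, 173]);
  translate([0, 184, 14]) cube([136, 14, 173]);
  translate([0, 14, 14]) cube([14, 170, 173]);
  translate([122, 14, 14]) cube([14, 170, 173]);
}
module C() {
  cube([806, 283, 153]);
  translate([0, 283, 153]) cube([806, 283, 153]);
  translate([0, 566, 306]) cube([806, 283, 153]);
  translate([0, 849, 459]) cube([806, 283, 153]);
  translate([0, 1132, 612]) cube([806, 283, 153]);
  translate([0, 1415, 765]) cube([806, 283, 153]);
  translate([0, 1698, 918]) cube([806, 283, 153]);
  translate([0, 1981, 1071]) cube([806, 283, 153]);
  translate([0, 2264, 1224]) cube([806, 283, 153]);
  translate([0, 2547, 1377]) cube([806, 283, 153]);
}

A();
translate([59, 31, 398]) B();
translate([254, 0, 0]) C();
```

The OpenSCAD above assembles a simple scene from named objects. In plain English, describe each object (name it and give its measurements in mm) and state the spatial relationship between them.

A is a four-legged stool. The seat is a 254×260×42 mm slab whose top surface is at z = 398 mm; four square legs, each 36×36 mm in cross-section, run from the floor (z = 0) to the underside of the seat, each flush with a corner of the seat.

B is an open-topped rectangular box: outside dimensions 136×198×187 mm, with a uniform wall and base thickness of 14 mm. The base is a full 136×198 slab on the floor; four walls sit on top of the base. The front and back walls (the −y and +y sides) span the full width; the two side walls fit between them.

C is a run of 10 identical solid stair steps. Each tread is 806×283 mm and each step block is 153 mm high. Step 1 rests on the floor; step k is offset from step 1 by (k−1)×283 mm in y and (k−1)×153 mm in z.

The open box is on top of the stool, centred. The staircase is against the stool's +x side, with their −y faces flush.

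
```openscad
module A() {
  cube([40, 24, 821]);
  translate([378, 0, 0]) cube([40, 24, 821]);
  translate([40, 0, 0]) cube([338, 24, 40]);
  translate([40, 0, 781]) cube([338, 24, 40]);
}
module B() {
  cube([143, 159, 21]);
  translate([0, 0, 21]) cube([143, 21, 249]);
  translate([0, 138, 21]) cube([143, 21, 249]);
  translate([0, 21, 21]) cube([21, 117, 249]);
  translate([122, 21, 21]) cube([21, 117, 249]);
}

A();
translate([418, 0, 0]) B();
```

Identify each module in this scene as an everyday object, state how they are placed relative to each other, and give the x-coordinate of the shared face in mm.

A is a picture frame. B is an open box. The open box is against the picture frame's +x side, with their −y faces flush. The x-coordinate of the shared face is 418 mm.

The picture frame's +x face and the open box's −x face are both at x = 418 mm.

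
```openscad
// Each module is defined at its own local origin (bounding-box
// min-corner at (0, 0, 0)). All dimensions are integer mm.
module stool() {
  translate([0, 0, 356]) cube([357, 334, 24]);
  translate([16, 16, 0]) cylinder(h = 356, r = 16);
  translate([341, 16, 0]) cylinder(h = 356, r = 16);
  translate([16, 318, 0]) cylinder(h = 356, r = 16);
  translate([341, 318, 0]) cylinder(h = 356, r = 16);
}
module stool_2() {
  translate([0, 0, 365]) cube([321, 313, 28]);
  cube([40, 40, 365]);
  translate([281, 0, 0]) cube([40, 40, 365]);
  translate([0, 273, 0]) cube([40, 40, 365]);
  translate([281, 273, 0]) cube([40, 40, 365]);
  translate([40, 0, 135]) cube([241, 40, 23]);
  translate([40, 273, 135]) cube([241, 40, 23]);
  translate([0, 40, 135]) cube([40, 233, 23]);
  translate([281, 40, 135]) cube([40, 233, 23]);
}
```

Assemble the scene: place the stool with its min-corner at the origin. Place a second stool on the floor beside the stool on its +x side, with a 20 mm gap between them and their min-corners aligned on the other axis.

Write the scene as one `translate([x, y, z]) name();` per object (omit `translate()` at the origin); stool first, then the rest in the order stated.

stool();
translate([377, 0, 0]) stool_2();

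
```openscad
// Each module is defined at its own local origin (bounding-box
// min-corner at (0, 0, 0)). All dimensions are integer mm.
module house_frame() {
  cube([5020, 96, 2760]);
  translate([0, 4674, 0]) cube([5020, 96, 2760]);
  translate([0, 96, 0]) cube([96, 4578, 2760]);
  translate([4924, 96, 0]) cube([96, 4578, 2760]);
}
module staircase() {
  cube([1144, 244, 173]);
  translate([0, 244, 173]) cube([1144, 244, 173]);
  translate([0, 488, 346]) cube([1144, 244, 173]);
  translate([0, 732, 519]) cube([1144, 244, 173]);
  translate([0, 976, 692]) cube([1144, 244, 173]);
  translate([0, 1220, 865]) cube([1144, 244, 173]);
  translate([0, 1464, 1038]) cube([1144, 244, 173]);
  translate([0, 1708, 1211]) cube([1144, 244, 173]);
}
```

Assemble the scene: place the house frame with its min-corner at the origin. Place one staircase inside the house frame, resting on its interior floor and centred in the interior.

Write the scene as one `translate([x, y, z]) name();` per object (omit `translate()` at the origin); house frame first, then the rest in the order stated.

house_frame();
translate([1938, 1409, 0]) staircase();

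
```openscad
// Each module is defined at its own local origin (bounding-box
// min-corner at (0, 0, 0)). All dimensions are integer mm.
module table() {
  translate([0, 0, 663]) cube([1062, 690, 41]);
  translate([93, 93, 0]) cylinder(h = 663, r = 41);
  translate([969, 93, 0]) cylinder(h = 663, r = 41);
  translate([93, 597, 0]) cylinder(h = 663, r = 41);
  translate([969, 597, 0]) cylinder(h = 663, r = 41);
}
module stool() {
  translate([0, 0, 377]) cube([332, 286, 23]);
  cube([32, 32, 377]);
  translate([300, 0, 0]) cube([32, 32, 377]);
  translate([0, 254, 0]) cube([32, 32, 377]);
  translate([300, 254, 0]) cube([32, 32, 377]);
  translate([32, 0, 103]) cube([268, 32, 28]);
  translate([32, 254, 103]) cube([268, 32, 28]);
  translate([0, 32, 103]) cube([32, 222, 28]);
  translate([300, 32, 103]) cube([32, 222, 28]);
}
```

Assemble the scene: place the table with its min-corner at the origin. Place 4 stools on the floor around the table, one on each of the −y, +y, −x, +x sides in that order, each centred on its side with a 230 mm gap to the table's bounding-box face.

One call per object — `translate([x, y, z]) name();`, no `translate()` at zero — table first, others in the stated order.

table();
translate([365, -516, 0]) stool();
translate([365, 920, 0]) stool();
translate([-562, 202, 0]) stool();
translate([1292, 202, 0]) stool();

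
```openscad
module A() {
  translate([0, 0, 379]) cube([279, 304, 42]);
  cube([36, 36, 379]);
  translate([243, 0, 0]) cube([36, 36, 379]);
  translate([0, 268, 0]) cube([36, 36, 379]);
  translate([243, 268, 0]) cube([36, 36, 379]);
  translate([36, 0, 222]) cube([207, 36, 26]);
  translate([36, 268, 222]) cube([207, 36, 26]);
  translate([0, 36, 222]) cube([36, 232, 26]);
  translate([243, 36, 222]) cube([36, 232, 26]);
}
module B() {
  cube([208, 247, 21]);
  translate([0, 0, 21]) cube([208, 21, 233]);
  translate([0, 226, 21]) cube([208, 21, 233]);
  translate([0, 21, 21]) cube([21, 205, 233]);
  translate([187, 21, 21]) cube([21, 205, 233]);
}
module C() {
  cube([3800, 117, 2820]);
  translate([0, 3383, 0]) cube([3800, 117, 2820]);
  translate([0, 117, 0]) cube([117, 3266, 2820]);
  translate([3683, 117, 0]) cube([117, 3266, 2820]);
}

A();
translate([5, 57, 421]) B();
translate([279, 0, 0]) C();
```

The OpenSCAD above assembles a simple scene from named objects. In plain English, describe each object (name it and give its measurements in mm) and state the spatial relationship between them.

A is a four-legged stool. The seat is 279×304 mm, 42 mm thick, top at z = 421 mm. It stands on four square legs, each 36×36 mm in cross-section, from z = 0 to the seat underside, each flush with a corner of the seat. Four stretchers, 36 mm wide and 26 mm tall, connect adjacent legs with their undersides at z = 222 mm, each running between the inner faces of the legs it joins and aligned with the legs' outer faces on the other axis.

B is an open storage box with external size 208×247×254 mm and wall thickness 21 mm (the base is also 21 mm thick). The base covers the whole footprint; the four walls stand on the base, with the y-facing walls full-width and the x-facing walls fitting between their inner faces.

C is a box-shaped house frame (walls only): outside footprint 3800×3500 mm, wall height 2820 mm, wall thickness 117 mm. The two y-facing walls run the full x-width; the two x-facing walls fit between the inner faces of the y-facing walls.

The open box is on top of the stool. The house frame is against the stool's +x side, with their −y faces flush.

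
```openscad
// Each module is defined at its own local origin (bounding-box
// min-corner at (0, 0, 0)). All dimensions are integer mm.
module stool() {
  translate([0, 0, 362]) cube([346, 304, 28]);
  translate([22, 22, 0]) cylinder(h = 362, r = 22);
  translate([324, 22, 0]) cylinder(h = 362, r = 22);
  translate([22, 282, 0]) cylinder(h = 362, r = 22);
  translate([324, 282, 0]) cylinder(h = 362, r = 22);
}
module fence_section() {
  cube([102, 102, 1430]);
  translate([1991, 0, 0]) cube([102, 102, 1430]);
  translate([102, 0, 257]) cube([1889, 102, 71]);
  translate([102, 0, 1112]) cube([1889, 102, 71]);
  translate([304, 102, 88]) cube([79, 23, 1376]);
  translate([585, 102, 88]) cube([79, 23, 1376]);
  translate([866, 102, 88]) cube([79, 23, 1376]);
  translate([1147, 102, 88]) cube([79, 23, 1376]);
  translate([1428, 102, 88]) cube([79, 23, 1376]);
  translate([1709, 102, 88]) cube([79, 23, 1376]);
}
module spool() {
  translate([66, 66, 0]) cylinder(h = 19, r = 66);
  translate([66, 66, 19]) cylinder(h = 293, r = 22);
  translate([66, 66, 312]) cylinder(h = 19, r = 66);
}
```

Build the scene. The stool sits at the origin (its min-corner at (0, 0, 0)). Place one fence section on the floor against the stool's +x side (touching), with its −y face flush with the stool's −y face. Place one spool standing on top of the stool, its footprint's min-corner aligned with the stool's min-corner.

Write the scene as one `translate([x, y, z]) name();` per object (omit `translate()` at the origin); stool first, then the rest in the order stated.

stool();
translate([346, 0, 0]) fence_section();
translate([0, 0, 390]) spool();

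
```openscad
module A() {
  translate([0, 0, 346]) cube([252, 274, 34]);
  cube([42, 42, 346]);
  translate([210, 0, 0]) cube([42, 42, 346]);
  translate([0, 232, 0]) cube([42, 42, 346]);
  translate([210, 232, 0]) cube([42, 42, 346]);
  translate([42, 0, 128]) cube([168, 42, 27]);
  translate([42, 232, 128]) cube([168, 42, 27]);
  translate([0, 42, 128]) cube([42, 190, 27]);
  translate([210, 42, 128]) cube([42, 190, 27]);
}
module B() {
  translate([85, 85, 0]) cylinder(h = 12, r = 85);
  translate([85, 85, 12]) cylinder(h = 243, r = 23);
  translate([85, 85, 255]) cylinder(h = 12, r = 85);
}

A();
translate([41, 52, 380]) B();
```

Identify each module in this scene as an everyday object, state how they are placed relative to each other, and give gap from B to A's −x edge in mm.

A is a stool. B is a spool. The spool is on top of the stool, centred. The gap from the spool to the stool's −x edge is 41 mm.

The spool's min-x is at 41; the stool's min-x is 0; gap = 41 mm.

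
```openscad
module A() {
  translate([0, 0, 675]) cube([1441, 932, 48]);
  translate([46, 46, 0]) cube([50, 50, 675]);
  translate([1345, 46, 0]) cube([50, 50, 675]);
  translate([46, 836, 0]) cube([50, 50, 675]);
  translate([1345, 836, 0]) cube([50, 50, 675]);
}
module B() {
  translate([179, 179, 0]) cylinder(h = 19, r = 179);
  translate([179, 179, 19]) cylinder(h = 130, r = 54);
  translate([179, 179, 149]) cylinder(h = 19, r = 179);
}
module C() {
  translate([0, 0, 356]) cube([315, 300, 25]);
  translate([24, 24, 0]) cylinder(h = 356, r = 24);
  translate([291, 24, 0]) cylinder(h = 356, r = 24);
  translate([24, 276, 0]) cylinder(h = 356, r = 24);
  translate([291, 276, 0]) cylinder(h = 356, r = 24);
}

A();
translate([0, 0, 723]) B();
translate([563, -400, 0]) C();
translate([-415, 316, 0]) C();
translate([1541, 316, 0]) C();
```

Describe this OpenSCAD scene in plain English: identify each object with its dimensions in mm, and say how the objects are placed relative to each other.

A is a table with a 1441×932 mm rectangular top, 48 mm thick, top surface at z = 723 mm, supported by four 50×50 mm square legs, each inset 46 mm from the nearest pair of top edges, running from the floor.

B is a spool: two coaxial disc flanges of radius 179 mm and thickness 19 mm, joined by a core cylinder of radius 54 mm and height 130 mm. The lower flange rests on z = 0 and the three cylinders share a vertical axis.

C is a four-legged stool. The seat is a 315×300×25 mm slab whose top surface is at z = 381 mm; four round legs, each 48 mm in diameter, run from the floor (z = 0) to the underside of the seat, each leg's axis is inset half a diameter from the nearest pair of seat edges (so the leg's bounding box is flush with the corner).

The spool is on top of the table. Three stools sit around the table at the −y, −x, +x sides.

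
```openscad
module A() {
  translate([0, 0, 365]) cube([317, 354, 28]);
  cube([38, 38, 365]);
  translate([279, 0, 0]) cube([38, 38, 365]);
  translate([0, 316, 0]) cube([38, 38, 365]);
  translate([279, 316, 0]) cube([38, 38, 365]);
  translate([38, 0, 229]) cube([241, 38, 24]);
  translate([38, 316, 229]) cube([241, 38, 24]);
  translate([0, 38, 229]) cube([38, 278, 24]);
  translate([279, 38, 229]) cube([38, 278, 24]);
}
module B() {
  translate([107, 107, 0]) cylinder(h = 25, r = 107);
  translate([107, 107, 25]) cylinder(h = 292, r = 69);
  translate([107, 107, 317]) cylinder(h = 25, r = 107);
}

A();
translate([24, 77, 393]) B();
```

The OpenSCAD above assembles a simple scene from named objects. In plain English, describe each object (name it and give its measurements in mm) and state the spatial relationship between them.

A is a simple wooden stool: a rectangular seat 317 mm (x) by 354 mm (y), 28 mm thick, top face at z = 393 mm, on four square legs, each 38×38 mm in cross-section. The legs rest on z = 0, each flush with a corner of the seat. Four stretchers, 38 mm wide and 24 mm tall, connect adjacent legs with their undersides at z = 229 mm, each running between the inner faces of the legs it joins and aligned with the legs' outer faces on the other axis.

B is a spool: two coaxial disc flanges of radius 107 mm and thickness 25 mm, joined by a core cylinder of radius 69 mm and height 292 mm. The lower flange rests on z = 0 and the three cylinders share a vertical axis.

The spool is on top of the stool.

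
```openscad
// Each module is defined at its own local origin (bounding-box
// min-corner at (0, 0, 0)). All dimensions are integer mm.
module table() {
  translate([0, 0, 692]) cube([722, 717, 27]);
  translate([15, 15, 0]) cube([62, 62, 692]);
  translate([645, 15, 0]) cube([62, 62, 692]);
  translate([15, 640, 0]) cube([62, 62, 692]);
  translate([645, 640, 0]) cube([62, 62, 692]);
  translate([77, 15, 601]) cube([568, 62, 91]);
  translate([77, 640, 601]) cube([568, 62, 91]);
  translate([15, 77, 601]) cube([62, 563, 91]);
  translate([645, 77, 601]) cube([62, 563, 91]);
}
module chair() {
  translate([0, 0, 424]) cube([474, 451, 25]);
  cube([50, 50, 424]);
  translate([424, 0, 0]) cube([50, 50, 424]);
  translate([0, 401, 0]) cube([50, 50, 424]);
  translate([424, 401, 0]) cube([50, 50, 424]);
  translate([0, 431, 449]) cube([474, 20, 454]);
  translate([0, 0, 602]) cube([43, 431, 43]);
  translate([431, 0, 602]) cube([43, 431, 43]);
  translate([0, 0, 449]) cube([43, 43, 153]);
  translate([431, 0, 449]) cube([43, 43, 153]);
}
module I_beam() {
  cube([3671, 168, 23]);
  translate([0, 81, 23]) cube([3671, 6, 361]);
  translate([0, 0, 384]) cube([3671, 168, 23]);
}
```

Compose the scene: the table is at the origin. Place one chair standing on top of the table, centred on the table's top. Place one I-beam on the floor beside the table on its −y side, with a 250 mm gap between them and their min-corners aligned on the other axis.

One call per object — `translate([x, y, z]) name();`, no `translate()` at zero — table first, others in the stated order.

table();
translate([124, 133, 719]) chair();
translate([0, -418, 0]) I_beam();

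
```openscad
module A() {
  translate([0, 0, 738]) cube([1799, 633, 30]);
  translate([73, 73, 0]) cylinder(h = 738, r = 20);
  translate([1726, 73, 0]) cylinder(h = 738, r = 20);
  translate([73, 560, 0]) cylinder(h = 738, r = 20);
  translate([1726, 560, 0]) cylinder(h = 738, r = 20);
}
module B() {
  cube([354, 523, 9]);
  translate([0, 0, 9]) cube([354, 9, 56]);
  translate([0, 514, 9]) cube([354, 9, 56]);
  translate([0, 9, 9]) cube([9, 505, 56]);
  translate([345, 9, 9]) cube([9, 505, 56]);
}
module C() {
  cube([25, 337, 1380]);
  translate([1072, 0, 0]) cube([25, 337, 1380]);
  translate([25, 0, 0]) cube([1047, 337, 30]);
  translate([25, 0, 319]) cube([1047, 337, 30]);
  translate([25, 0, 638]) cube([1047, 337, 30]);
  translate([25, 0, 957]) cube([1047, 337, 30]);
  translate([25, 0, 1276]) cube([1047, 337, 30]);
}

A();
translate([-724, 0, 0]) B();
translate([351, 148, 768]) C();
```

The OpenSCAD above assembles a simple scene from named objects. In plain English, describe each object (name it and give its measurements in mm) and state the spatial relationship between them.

A is a table with a 1799×633 mm rectangular top, 30 mm thick, top surface at z = 768 mm, supported by four round legs of 40 mm diameter, each leg's bounding box inset 53 mm from the nearest pair of top edges, running from the floor.

B is an open storage box with external size 354×523×65 mm and wall thickness 9 mm (the base is also 9 mm thick). The base covers the whole footprint; the four walls stand on the base, with the y-facing walls full-width and the x-facing walls fitting between their inner faces.

C is an open bookshelf. Two side panels, each 25 mm thick, 337 mm deep and 1380 mm tall, stand 1097 mm apart (outside-to-outside). Between them sit 5 shelves, each 30 mm thick and 337 mm deep, spanning the full gap between the sides. The bottom shelf rests on the floor (its underside at z = 0) and the clear gap between one shelf's top and the next shelf's underside is 289 mm.

The open box is on the floor beside the table on its −x side. The bookshelf is on top of the table, centred.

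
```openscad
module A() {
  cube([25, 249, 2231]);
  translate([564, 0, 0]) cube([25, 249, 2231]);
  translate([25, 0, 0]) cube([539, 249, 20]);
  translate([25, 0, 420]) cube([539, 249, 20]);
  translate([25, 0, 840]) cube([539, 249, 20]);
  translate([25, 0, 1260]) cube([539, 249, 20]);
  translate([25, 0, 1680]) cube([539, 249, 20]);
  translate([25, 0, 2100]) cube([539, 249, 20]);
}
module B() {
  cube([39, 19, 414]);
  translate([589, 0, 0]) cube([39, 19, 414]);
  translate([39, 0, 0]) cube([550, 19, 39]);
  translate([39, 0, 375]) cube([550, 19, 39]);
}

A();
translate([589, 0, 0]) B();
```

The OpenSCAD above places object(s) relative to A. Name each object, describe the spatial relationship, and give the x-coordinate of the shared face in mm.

A is a bookshelf. B is a picture frame. The picture frame is against the bookshelf's +x side, with their −y faces flush. The x-coordinate of the shared face is 589 mm.

The bookshelf's +x face and the picture frame's −x face are both at x = 589 mm.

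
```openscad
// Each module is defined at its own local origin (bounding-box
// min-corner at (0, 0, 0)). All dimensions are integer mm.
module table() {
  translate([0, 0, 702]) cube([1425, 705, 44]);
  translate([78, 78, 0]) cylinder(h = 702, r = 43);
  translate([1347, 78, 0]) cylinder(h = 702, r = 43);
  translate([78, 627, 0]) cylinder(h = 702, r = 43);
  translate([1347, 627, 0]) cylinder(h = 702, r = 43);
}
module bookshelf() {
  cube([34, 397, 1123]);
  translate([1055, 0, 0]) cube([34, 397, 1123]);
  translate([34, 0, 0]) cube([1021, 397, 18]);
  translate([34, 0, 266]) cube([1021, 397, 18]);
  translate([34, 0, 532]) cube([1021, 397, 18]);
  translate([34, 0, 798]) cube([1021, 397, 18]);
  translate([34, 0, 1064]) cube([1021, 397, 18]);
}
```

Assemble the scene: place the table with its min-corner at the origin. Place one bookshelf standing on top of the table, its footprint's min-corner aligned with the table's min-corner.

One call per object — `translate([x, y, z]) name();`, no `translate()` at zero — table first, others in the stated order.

table();
translate([0, 0, 746]) bookshelf();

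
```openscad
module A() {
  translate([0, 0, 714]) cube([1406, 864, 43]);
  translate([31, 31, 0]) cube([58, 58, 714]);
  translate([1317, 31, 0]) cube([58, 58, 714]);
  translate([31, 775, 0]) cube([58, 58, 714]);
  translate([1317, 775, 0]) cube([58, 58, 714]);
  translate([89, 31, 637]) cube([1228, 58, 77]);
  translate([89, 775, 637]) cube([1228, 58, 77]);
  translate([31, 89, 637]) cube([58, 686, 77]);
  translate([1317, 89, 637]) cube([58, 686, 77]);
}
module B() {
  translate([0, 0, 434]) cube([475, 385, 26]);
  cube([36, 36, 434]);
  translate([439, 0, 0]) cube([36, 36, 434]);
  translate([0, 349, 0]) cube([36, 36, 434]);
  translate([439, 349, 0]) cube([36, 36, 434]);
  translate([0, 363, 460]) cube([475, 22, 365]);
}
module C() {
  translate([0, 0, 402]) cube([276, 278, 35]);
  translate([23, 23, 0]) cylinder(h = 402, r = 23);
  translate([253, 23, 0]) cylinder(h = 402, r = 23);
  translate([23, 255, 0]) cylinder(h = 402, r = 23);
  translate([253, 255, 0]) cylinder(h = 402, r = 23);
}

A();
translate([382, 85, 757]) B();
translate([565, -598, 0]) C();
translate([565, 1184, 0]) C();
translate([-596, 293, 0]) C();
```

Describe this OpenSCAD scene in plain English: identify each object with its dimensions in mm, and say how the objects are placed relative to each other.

A is a table: top 1406 mm (x) × 864 mm (y), 43 mm thick, upper face at z = 757 mm, on four 58×58 mm square legs, each inset 31 mm from the nearest pair of top edges, running from z = 0 to the bottom of the top. Four apron rails, 58 mm thick and 77 mm tall, run between adjacent legs with their top edges flush with the underside of the top and their outer faces flush with the legs' outer faces.

B is a chair: 475×385 mm seat, 26 mm thick, top at z = 460 mm, on four 36 mm square corner legs flush with the seat edges. A 22 mm thick backrest slab spans the full seat width, extending 365 mm above the seat top, its back face flush with the seat's +y edge.

C is a four-legged stool. The seat is 276×278 mm, 35 mm thick, top at z = 437 mm. It stands on four round legs, each 46 mm in diameter, from z = 0 to the seat underside, each leg's axis is inset half a diameter from the nearest pair of seat edges (so the leg's bounding box is flush with the corner).

The chair is on top of the table. Three stools sit around the table at the −y, +y, −x sides.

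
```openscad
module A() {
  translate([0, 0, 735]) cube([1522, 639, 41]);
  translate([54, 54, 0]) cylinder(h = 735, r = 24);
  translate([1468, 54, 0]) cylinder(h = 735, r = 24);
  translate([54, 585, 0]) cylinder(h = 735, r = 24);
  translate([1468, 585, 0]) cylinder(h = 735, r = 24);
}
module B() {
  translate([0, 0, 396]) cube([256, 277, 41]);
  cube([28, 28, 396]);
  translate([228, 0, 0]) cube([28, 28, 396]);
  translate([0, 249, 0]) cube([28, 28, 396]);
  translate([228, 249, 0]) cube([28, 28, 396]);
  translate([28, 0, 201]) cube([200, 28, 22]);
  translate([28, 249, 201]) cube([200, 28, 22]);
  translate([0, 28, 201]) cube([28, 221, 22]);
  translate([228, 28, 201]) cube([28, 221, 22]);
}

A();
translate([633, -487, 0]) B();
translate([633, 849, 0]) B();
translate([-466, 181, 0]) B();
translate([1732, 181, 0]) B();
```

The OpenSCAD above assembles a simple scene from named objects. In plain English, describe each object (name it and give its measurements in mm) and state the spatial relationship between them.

A is a table with a 1522×639 mm rectangular top, 41 mm thick, top surface at z = 776 mm, supported by four round legs of 48 mm diameter, each leg's bounding box inset 30 mm from the nearest pair of top edges, running from the floor.

B is a four-legged stool. The seat is a 256×277×41 mm slab whose top surface is at z = 437 mm; four square legs, each 28×28 mm in cross-section, run from the floor (z = 0) to the underside of the seat, each flush with a corner of the seat. Four stretchers, 28 mm wide and 22 mm tall, connect adjacent legs with their undersides at z = 201 mm, each running between the inner faces of the legs it joins and aligned with the legs' outer faces on the other axis.

Four stools sit around the table at the −y, +y, −x, +x sides.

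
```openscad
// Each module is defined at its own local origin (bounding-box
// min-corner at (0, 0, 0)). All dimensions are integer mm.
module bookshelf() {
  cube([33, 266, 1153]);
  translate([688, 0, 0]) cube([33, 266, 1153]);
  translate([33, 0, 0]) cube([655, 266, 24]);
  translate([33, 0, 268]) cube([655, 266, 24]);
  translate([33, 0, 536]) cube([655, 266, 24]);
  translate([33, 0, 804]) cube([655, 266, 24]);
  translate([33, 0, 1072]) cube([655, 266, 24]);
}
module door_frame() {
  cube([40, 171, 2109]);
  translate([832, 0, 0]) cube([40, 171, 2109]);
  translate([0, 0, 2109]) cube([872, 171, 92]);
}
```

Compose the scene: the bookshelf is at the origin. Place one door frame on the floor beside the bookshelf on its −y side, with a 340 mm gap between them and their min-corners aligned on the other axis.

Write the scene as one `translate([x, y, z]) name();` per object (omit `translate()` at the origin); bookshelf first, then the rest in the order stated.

bookshelf();
translate([0, -511, 0]) door_frame();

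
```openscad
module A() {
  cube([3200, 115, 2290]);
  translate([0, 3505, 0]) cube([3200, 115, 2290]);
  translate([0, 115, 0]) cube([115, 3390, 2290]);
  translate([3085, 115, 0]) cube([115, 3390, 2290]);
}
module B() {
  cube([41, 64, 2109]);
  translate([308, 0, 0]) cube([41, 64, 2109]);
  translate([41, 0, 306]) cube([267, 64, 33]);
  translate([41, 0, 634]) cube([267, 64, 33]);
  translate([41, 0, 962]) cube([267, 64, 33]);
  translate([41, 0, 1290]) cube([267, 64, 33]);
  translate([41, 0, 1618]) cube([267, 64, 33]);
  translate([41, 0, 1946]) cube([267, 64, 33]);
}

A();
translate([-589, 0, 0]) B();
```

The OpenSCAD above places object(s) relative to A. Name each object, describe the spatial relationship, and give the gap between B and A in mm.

The ladder's nearest face is 240 mm from the house frame's −x face.

A is a house frame. B is a ladder. The ladder is on the floor beside the house frame on its −x side. The gap between the ladder and the house frame is 240 mm.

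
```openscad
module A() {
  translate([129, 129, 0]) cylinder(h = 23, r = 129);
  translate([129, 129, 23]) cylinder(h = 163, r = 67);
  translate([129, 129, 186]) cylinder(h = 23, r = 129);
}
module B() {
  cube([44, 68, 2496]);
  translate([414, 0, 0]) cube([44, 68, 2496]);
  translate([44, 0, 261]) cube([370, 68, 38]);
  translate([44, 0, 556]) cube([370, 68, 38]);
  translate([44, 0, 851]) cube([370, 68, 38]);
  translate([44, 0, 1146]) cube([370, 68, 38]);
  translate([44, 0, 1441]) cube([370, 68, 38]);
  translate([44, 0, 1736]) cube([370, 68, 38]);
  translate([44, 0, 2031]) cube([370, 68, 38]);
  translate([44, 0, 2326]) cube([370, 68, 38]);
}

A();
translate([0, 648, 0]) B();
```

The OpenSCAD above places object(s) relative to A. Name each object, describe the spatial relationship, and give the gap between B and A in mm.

A is a spool. B is a ladder. The ladder is on the floor beside the spool on its +y side. The gap between the ladder and the spool is 390 mm.

The ladder's nearest face is 390 mm from the spool's +y face.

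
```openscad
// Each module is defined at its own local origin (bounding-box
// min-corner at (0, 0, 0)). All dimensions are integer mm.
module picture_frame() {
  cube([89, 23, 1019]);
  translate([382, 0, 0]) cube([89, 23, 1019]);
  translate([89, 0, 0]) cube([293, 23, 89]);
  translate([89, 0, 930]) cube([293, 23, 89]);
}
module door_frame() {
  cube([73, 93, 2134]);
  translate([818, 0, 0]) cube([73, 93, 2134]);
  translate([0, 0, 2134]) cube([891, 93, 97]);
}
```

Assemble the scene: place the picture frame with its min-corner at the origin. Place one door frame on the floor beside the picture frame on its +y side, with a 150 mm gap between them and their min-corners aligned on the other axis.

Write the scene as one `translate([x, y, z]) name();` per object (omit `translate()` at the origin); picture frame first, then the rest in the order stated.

picture_frame();
translate([0, 173, 0]) door_frame();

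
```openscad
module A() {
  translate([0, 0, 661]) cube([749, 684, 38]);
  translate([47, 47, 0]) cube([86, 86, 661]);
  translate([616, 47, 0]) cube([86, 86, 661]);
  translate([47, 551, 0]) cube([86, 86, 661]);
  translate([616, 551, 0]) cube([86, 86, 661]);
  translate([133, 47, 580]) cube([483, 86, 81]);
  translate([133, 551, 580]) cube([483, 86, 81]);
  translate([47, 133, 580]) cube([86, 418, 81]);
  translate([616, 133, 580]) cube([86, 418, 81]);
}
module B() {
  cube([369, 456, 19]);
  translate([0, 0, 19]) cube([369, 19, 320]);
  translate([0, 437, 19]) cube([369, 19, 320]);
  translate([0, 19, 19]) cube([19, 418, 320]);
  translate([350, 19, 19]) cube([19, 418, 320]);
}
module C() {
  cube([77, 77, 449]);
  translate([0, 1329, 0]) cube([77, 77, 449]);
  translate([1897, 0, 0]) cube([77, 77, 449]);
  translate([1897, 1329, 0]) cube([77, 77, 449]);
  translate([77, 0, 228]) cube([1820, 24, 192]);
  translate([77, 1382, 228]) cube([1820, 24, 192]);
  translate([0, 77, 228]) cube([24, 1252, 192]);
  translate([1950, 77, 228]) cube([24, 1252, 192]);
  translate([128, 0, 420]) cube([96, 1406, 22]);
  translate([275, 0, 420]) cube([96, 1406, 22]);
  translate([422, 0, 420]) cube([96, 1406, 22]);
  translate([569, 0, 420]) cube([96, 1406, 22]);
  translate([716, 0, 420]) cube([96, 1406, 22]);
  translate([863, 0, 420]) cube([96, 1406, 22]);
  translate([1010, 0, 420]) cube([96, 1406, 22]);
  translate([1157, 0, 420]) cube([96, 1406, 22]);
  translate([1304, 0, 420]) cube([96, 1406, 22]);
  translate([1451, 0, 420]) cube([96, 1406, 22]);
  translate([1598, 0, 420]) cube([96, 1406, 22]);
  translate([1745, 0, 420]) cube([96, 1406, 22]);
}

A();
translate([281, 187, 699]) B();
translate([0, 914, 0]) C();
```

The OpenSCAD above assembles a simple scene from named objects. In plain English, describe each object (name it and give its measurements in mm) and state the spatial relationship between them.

A is a table: top 749 mm (x) × 684 mm (y), 38 mm thick, upper face at z = 699 mm, on four 86×86 mm square legs, each inset 47 mm from the nearest pair of top edges, running from z = 0 to the bottom of the top. Four apron rails, 86 mm thick and 81 mm tall, run between adjacent legs with their top edges flush with the underside of the top and their outer faces flush with the legs' outer faces.

B is an open-topped rectangular box: outside dimensions 369×456×339 mm, with a uniform wall and base thickness of 19 mm. The base is a full 369×456 slab on the floor; four walls sit on top of the base. The front and back walls (the −y and +y sides) span the full width; the two side walls fit between them.

C is a bed frame 1974 mm long (x) by 1406 mm wide (y). Four 77×77 mm corner posts, 449 mm tall, at the corners of the footprint. Four rails of 24 mm thickness and 192 mm height run between adjacent posts with their undersides at z = 228 mm, their outer faces flush with the outside of the frame (the two x-running rails run between the posts' inner faces; the two y-running rails run between the posts' inner faces). 12 slats, each 96 mm wide (x) and 22 mm thick, lie across the top of the two x-running rails, running the full 1406 mm width of the frame in y; the slats are evenly spaced along x between the inner faces of the end posts with equal gaps (rounded down to the nearest mm) at the −x end and between each pair — any rounding remainder accumulates at the +x end.

The open box is on top of the table. The bed frame is on the floor beside the table on its +y side.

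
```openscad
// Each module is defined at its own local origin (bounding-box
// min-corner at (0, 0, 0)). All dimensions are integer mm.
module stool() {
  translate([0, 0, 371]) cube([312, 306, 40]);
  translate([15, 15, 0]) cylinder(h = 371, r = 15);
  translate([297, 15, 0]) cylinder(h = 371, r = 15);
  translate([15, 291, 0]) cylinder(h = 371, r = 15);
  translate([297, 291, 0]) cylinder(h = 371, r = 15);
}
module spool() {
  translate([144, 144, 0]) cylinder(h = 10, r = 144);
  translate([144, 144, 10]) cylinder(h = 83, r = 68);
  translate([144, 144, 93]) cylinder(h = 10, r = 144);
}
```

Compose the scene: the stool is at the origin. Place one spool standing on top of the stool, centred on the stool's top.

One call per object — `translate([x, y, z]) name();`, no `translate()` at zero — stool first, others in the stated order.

stool();
translate([12, 9, 411]) spool();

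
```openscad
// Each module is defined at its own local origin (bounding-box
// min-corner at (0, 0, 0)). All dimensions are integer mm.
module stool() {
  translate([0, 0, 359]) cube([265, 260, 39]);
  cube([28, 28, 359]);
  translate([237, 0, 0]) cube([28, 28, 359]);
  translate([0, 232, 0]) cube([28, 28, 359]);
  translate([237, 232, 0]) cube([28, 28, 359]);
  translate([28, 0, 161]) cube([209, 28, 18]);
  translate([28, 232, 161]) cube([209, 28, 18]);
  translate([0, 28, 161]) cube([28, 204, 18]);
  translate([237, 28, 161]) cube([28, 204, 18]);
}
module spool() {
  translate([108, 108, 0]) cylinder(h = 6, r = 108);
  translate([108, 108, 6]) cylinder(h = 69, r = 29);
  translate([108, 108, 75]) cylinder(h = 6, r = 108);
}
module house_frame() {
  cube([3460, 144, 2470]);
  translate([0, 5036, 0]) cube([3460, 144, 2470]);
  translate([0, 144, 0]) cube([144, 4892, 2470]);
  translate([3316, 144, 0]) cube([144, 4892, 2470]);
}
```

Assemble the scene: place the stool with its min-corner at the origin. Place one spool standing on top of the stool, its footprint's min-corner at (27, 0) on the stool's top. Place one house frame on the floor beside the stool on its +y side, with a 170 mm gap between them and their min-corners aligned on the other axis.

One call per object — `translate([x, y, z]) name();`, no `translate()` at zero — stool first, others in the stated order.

stool();
translate([27, 0, 398]) spool();
translate([0, 430, 0]) house_frame();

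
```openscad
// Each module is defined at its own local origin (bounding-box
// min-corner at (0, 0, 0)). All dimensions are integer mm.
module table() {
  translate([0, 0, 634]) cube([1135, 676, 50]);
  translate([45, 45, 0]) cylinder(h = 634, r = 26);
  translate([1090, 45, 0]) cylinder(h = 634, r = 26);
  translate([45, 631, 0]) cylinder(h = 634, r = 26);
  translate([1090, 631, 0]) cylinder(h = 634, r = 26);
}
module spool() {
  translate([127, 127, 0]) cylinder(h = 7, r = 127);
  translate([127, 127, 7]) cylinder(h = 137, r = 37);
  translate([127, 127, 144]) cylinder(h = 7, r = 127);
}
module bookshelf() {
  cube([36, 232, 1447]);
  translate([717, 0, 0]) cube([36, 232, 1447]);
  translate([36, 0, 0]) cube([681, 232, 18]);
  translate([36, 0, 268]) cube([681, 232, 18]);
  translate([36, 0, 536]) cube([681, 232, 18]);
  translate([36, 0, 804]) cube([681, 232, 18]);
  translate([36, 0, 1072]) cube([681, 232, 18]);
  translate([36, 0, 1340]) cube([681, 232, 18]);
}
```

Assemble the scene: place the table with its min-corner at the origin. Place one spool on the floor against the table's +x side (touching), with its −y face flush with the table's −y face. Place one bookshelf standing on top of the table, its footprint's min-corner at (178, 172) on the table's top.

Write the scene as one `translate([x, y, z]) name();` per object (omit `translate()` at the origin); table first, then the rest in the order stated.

table();
translate([1135, 0, 0]) spool();
translate([178, 172, 684]) bookshelf();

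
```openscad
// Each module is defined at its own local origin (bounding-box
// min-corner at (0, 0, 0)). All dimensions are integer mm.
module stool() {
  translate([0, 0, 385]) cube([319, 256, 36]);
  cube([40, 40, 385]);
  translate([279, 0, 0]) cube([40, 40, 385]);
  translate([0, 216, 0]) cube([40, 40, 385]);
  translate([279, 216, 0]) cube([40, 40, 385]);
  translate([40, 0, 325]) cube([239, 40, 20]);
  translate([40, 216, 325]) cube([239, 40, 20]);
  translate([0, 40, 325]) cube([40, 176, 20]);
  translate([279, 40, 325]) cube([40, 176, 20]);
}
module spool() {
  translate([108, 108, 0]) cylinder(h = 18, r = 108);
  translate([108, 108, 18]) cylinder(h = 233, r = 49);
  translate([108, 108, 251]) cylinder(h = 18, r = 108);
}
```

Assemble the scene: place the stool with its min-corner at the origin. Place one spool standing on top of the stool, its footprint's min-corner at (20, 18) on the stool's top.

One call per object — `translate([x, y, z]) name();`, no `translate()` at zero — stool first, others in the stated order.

stool();
translate([20, 18, 421]) spool();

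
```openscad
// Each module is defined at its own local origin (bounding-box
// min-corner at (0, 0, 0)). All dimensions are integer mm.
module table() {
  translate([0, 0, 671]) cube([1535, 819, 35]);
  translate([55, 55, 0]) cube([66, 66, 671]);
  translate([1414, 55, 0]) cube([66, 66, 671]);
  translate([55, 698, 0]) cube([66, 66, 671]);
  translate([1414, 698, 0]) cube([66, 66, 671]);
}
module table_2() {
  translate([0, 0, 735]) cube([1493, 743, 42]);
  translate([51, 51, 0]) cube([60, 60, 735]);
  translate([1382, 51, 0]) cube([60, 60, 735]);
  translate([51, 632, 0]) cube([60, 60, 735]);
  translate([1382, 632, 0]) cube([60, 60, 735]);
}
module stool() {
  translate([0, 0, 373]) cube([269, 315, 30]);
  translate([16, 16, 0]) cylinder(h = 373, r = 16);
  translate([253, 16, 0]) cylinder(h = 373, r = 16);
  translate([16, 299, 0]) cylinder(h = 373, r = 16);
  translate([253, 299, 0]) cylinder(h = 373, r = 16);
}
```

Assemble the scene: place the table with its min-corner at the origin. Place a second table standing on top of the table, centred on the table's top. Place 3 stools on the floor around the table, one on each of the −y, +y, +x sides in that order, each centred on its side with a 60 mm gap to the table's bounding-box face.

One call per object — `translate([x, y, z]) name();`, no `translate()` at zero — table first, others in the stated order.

table();
translate([21, 38, 706]) table_2();
translate([633, -375, 0]) stool();
translate([633, 879, 0]) stool();
translate([1595, 252, 0]) stool();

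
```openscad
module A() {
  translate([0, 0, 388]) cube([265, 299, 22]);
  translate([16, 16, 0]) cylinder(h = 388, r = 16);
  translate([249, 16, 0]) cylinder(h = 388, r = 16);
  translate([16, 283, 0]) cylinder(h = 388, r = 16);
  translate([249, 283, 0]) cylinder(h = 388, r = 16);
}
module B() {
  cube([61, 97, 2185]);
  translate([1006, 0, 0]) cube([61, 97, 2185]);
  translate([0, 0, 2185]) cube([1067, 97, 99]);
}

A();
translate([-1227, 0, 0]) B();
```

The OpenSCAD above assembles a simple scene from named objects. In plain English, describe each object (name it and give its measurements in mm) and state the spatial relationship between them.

A is a four-legged stool. The seat is a 265×299×22 mm slab whose top surface is at z = 410 mm; four round legs, each 32 mm in diameter, run from the floor (z = 0) to the underside of the seat, each leg's axis is inset half a diameter from the nearest pair of seat edges (so the leg's bounding box is flush with the corner).

B is a rectangular door frame: two vertical jambs of 61×97 mm section, 2185 mm tall, with a clear opening 945 mm wide between their inner faces. A header 99 mm tall and 97 mm deep lies on top of the jambs and spans the full outside width.

The door frame is on the floor beside the stool on its −x side.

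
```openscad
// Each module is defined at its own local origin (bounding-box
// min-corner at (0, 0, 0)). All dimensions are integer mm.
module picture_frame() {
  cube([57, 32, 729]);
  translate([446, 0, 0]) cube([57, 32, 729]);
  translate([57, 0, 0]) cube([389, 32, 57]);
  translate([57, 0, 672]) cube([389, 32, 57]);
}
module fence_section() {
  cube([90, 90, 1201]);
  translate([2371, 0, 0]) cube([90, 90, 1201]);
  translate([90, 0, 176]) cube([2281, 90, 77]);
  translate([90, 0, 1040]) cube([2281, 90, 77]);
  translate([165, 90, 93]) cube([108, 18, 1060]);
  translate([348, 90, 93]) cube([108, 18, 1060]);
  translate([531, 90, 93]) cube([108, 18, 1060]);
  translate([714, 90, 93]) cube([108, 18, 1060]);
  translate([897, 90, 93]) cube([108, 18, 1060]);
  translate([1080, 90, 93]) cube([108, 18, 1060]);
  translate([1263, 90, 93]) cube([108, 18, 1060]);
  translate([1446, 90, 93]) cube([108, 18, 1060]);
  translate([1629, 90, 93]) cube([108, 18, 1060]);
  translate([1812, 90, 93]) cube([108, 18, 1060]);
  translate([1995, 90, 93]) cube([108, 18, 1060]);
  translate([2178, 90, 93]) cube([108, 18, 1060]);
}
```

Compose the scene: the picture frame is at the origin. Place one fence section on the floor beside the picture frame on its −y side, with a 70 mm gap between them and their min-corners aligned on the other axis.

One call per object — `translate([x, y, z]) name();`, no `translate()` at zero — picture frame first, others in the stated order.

picture_frame();
translate([0, -178, 0]) fence_section();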